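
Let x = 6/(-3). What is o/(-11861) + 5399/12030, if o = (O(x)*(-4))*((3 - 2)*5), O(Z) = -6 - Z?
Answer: 63075139/142687830 ≈ 0.44205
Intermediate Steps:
x = -2 (x = 6*(-⅓) = -2)
o = 80 (o = ((-6 - 1*(-2))*(-4))*((3 - 2)*5) = ((-6 + 2)*(-4))*(1*5) = -4*(-4)*5 = 16*5 = 80)
o/(-11861) + 5399/12030 = 80/(-11861) + 5399/12030 = 80*(-1/11861) + 5399*(1/12030) = -80/11861 + 5399/12030 = 63075139/142687830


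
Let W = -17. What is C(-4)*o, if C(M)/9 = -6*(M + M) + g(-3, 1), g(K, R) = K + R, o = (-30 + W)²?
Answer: 914526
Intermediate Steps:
o = 2209 (o = (-30 - 17)² = (-47)² = 2209)
C(M) = -18 - 108*M (C(M) = 9*(-6*(M + M) + (-3 + 1)) = 9*(-6*2*M - 2) = 9*(-12*M - 2) = 9*(-2 - 12*M) = -18 - 108*M)
C(-4)*o = (-18 - 108*(-4))*2209 = (-18 + 432)*2209 = 414*2209 = 914526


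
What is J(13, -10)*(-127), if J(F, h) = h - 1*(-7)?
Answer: 381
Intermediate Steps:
J(F, h) = 7 + h (J(F, h) = h + 7 = 7 + h)
J(13, -10)*(-127) = (7 - 10)*(-127) = -3*(-127) = 381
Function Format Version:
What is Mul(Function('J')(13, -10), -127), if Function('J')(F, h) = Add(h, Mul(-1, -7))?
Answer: 381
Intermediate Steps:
Function('J')(F, h) = Add(7, h) (Function('J')(F, h) = Add(h, 7) = Add(7, h))
Mul(Function('J')(13, -10), -127) = Mul(Add(7, -10), -127) = Mul(-3, -127) = 381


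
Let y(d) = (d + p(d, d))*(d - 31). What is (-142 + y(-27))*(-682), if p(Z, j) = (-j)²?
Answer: 27865156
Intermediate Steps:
p(Z, j) = j²
y(d) = (-31 + d)*(d + d²) (y(d) = (d + d²)*(d - 31) = (d + d²)*(-31 + d) = (-31 + d)*(d + d²))
(-142 + y(-27))*(-682) = (-142 - 27*(-31 + (-27)² - 30*(-27)))*(-682) = (-142 - 27*(-31 + 729 + 810))*(-682) = (-142 - 27*1508)*(-682) = (-142 - 40716)*(-682) = -40858*(-682) = 27865156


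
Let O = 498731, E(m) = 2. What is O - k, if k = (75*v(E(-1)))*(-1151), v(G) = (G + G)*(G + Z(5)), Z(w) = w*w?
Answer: 9821831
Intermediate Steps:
Z(w) = w²
v(G) = 2*G*(25 + G) (v(G) = (G + G)*(G + 5²) = (2*G)*(G + 25) = (2*G)*(25 + G) = 2*G*(25 + G))
k = -9323100 (k = (75*(2*2*(25 + 2)))*(-1151) = (75*(2*2*27))*(-1151) = (75*108)*(-1151) = 8100*(-1151) = -9323100)
O - k = 498731 - 1*(-9323100) = 498731 + 9323100 = 9821831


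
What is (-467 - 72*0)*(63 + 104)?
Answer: -77989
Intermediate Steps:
(-467 - 72*0)*(63 + 104) = (-467 - 12*0)*167 = (-467 + 0)*167 = -467*167 = -77989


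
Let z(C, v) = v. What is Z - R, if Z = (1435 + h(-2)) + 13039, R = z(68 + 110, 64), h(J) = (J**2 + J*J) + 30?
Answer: 14448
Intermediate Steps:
h(J) = 30 + 2*J**2 (h(J) = (J**2 + J**2) + 30 = 2*J**2 + 30 = 30 + 2*J**2)
R = 64
Z = 14512 (Z = (1435 + (30 + 2*(-2)**2)) + 13039 = (1435 + (30 + 2*4)) + 13039 = (1435 + (30 + 8)) + 13039 = (1435 + 38) + 13039 = 1473 + 13039 = 14512)
Z - R = 14512 - 1*64 = 14512 - 64 = 14448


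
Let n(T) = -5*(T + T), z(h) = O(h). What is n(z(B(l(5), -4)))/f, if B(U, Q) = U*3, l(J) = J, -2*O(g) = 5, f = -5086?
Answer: -25/5086 ≈ -0.0049155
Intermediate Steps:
O(g) = -5/2 (O(g) = -1/2*5 = -5/2)
B(U, Q) = 3*U
z(h) = -5/2
n(T) = -10*T
n(z(B(l(5), -4)))/f = -10*(-5/2)/(-5086) = 25*(-1/5086) = -25/5086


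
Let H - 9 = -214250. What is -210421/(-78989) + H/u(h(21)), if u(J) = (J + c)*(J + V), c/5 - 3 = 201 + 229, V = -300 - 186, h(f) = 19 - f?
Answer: 239031306373/83376365016 ≈ 2.8669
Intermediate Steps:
H = -214241 (H = 9 - 214250 = -214241)
V = -486
c = 2165 (c = 15 + 5*(201 + 229) = 15 + 5*430 = 15 + 2150 = 2165)
u(J) = (-486 + J)*(2165 + J) (u(J) = (J + 2165)*(J - 486) = (2165 + J)*(-486 + J) = (-486 + J)*(2165 + J))
-210421/(-78989) + H/u(h(21)) = -210421/(-78989) - 214241/(-1052190 + (19 - 1*21)² + 1679*(19 - 1*21)) = -210421*(-1/78989) - 214241/(-1052190 + (19 - 21)² + 1679*(19 - 21)) = 210421/78989 - 214241/(-1052190 + (-2)² + 1679*(-2)) = 210421/78989 - 214241/(-1052190 + 4 - 3358) = 210421/78989 - 214241/(-1055544) = 210421/78989 - 214241*(-1/1055544) = 210421/78989 + 214241/1055544 = 239031306373/83376365016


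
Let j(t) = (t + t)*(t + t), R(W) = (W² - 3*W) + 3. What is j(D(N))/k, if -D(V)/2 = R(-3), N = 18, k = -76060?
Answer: -1764/19015 ≈ -0.092769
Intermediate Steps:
R(W) = 3 + W² - 3*W
D(V) = -42 (D(V) = -2*(3 + (-3)² - 3*(-3)) = -2*(3 + 9 + 9) = -2*21 = -42)
j(t) = 4*t² (j(t) = (2*t)*(2*t) = 4*t²)
j(D(N))/k = (4*(-42)²)/(-76060) = (4*1764)*(-1/76060) = 7056*(-1/76060) = -1764/19015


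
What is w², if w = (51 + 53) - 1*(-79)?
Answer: 33489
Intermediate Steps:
w = 183 (w = 104 + 79 = 183)
w² = 183² = 33489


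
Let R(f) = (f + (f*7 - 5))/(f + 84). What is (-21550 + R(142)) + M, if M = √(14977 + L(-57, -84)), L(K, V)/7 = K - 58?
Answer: -4869169/226 + 2*√3543 ≈ -21426.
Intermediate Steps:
L(K, V) = -406 + 7*K (L(K, V) = 7*(K - 58) = 7*(-58 + K) = -406 + 7*K)
R(f) = (-5 + 8*f)/(84 + f) (R(f) = (f + (7*f - 5))/(84 + f) = (f + (-5 + 7*f))/(84 + f) = (-5 + 8*f)/(84 + f))
M = 2*√3543 (M = √(14977 + (-406 + 7*(-57))) = √(14977 + (-406 - 399)) = √(14977 - 805) = √14172 = 2*√3543 ≈ 119.05)
(-21550 + R(142)) + M = (-21550 + (-5 + 8*142)/(84 + 142)) + 2*√3543 = (-21550 + (-5 + 1136)/226) + 2*√3543 = (-21550 + (1/226)*1131) + 2*√3543 = (-21550 + 1131/226) + 2*√3543 = -4869169/226 + 2*√3543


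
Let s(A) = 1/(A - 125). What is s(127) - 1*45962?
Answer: -91923/2 ≈ -45962.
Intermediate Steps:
s(A) = 1/(-125 + A)
s(127) - 1*45962 = 1/(-125 + 127) - 1*45962 = 1/2 - 45962 = ½ - 45962 = -91923/2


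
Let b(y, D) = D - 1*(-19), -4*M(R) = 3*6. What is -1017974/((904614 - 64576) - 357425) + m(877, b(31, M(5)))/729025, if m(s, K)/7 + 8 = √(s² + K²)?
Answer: -742155521678/351836942325 + 7*√3077357/1458050 ≈ -2.1010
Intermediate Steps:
M(R) = -9/2 (M(R) = -3*6/4 = -¼*18 = -9/2)
b(y, D) = 19 + D (b(y, D) = D + 19 = 19 + D)
m(s, K) = -56 + 7*√(K² + s²) (m(s, K) = -56 + 7*√(s² + K²) = -56 + 7*√(K² + s²))
-1017974/((904614 - 64576) - 357425) + m(877, b(31, M(5)))/729025 = -1017974/((904614 - 64576) - 357425) + (-56 + 7*√((19 - 9/2)² + 877²))/729025 = -1017974/(840038 - 357425) + (-56 + 7*√((29/2)² + 769129))*(1/729025) = -1017974/482613 + (-56 + 7*√(841/4 + 769129))*(1/729025) = -1017974*1/482613 + (-56 + 7*√(3077357/4))*(1/729025) = -1017974/482613 + (-56 + 7*(√3077357/2))*(1/729025) = -1017974/482613 + (-56 + 7*√3077357/2)*(1/729025) = -1017974/482613 + (-56/729025 + 7*√3077357/1458050) = -742155521678/351836942325 + 7*√3077357/1458050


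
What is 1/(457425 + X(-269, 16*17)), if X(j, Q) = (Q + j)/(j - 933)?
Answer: 1202/549824847 ≈ 2.1861e-6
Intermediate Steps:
X(j, Q) = (Q + j)/(-933 + j)
1/(457425 + X(-269, 16*17)) = 1/(457425 + (16*17 - 269)/(-933 - 269)) = 1/(457425 + (272 - 269)/(-1202)) = 1/(457425 - 1/1202*3) = 1/(457425 - 3/1202) = 1/(549824847/1202) = 1202/549824847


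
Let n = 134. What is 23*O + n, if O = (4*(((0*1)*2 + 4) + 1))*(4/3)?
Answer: 2242/3 ≈ 747.33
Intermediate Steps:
O = 80/3 (O = (4*((0*2 + 4) + 1))*(4*(⅓)) = (4*((0 + 4) + 1))*(4/3) = (4*(4 + 1))*(4/3) = (4*5)*(4/3) = 20*(4/3) = 80/3 ≈ 26.667)
23*O + n = 23*(80/3) + 134 = 1840/3 + 134 = 2242/3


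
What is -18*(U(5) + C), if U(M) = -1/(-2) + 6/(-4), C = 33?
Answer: -576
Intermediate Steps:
U(M) = -1 (U(M) = -1*(-1/2) + 6*(-1/4) = 1/2 - 3/2 = -1)
-18*(U(5) + C) = -18*(-1 + 33) = -18*32 = -576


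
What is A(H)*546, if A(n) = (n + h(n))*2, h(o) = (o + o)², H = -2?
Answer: 15288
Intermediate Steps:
h(o) = 4*o² (h(o) = (2*o)² = 4*o²)
A(n) = 2*n + 8*n² (A(n) = (n + 4*n²)*2 = 2*n + 8*n²)
A(H)*546 = (2*(-2)*(1 + 4*(-2)))*546 = (2*(-2)*(1 - 8))*546 = (2*(-2)*(-7))*546 = 28*546 = 15288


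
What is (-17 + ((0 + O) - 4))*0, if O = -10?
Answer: 0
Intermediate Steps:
(-17 + ((0 + O) - 4))*0 = (-17 + ((0 - 10) - 4))*0 = (-17 + (-10 - 4))*0 = (-17 - 14)*0 = -31*0 = 0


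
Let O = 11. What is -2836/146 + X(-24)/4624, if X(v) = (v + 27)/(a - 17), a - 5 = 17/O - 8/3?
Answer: -2839115483/146160016 ≈ -19.425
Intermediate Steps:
a = 128/33 (a = 5 + (17/11 - 8/3) = 5 - 37/33 = 128/33 ≈ 3.8788)
X(v) = -891/433 - 33*v/433 (X(v) = (v + 27)/(128/33 - 17) = (27 + v)/(-433/33) = (27 + v)*(-33/433) = -891/433 - 33*v/433)
-2836/146 + X(-24)/4624 = -2836/146 + (-891/433 - 33/433*(-24))/4624 = -2836*1/146 + (-891/433 + 792/433)*(1/4624) = -1418/73 - 99/433*1/4624 = -1418/73 - 99/2002192 = -2839115483/146160016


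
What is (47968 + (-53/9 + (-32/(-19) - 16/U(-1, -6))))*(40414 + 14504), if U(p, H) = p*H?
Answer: 50044656006/19 ≈ 2.6339e+9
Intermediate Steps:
U(p, H) = H*p
(47968 + (-53/9 + (-32/(-19) - 16/U(-1, -6))))*(40414 + 14504) = (47968 + (-53/9 + (-32/(-19) - 16/((-6*(-1))))))*(40414 + 14504) = (47968 + ((⅑)*(-53) + (-32*(-1/19) - 16/6)))*54918 = (47968 + (-53/9 + (32/19 - 16*⅙)))*54918 = (47968 + (-53/9 + (32/19 - 8/3)))*54918 = (47968 + (-53/9 - 56/57))*54918 = (47968 - 1175/171)*54918 = (8201353/171)*54918 = 50044656006/19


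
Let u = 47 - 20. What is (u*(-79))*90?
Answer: -191970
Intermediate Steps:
u = 27
(u*(-79))*90 = (27*(-79))*90 = -2133*90 = -191970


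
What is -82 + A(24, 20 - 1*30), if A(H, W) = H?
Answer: -58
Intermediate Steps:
-82 + A(24, 20 - 1*30) = -82 + 24 = -58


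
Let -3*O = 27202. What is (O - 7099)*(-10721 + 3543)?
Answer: 348125822/3 ≈ 1.1604e+8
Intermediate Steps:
O = -27202/3 (O = -1/3*27202 = -27202/3 ≈ -9067.3)
(O - 7099)*(-10721 + 3543) = (-27202/3 - 7099)*(-10721 + 3543) = -48499/3*(-7178) = 348125822/3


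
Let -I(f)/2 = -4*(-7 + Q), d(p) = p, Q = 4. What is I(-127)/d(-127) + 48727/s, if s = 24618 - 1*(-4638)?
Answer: 6890473/3715512 ≈ 1.8545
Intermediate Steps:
I(f) = -24 (I(f) = -(-8)*(-7 + 4) = -(-8)*(-3) = -2*12 = -24)
s = 29256 (s = 24618 + 4638 = 29256)
I(-127)/d(-127) + 48727/s = -24/(-127) + 48727/29256 = -24*(-1/127) + 48727*(1/29256) = 24/127 + 48727/29256 = 6890473/3715512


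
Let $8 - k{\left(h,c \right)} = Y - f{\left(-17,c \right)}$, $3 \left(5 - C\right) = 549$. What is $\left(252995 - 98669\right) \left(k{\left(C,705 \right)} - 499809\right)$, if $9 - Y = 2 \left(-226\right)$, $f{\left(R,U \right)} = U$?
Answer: $-77094633582$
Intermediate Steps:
$C = -178$ ($C = 5 - 183 = -178$)
$Y = 461$ ($Y = 9 - 2 \left(-226\right) = 9 - -452 = 9 + 452 = 461$)
$k{\left(h,c \right)} = -453 + c$ ($k{\left(h,c \right)} = 8 - \left(461 - c\right) = 8 + \left(-461 + c\right) = -453 + c$)
$\left(252995 - 98669\right) \left(k{\left(C,705 \right)} - 499809\right) = \left(252995 - 98669\right) \left(\left(-453 + 705\right) - 499809\right) = 154326 \left(252 - 499809\right) = 154326 \left(-499557\right) = -77094633582$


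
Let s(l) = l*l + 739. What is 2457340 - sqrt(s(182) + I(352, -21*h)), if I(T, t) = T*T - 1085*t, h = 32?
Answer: 2457340 - 3*sqrt(98543) ≈ 2.4564e+6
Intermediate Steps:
s(l) = 739 + l**2 (s(l) = l**2 + 739 = 739 + l**2)
I(T, t) = T**2 - 1085*t
2457340 - sqrt(s(182) + I(352, -21*h)) = 2457340 - sqrt((739 + 182**2) + (352**2 - (-22785)*32)) = 2457340 - sqrt((739 + 33124) + (123904 - 1085*(-672))) = 2457340 - sqrt(33863 + (123904 + 729120)) = 2457340 - sqrt(33863 + 853024) = 2457340 - sqrt(886887) = 2457340 - 3*sqrt(98543)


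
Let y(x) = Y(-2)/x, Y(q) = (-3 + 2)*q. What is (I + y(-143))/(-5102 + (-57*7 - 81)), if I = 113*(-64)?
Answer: 517089/399113 ≈ 1.2956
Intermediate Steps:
Y(q) = -q
y(x) = 2/x (y(x) = (-1*(-2))/x = 2/x)
I = -7232
(I + y(-143))/(-5102 + (-57*7 - 81)) = (-7232 + 2/(-143))/(-5102 + (-57*7 - 81)) = (-7232 + 2*(-1/143))/(-5102 + (-399 - 81)) = (-7232 - 2/143)/(-5102 - 480) = -1034178/143/(-5582) = -1034178/143*(-1/5582) = 517089/399113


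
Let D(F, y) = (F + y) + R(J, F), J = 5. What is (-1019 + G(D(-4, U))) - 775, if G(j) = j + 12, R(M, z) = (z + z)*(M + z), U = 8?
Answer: -1786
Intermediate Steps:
R(M, z) = 2*z*(M + z) (R(M, z) = (2*z)*(M + z) = 2*z*(M + z))
D(F, y) = F + y + 2*F*(5 + F) (D(F, y) = (F + y) + 2*F*(5 + F) = F + y + 2*F*(5 + F))
G(j) = 12 + j
(-1019 + G(D(-4, U))) - 775 = (-1019 + (12 + (-4 + 8 + 2*(-4)*(5 - 4)))) - 775 = (-1019 + (12 + (-4 + 8 + 2*(-4)*1))) - 775 = (-1019 + (12 + (-4 + 8 - 8))) - 775 = (-1019 + (12 - 4)) - 775 = (-1019 + 8) - 775 = -1011 - 775 = -1786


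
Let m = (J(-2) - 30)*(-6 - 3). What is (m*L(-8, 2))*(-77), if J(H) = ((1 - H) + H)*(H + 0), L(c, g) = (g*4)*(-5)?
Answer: 887040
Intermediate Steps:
L(c, g) = -20*g (L(c, g) = (4*g)*(-5) = -20*g)
J(H) = H (J(H) = 1*H = H)
m = 288 (m = (-2 - 30)*(-6 - 3) = -32*(-9) = 288)
(m*L(-8, 2))*(-77) = (288*(-20*2))*(-77) = (288*(-40))*(-77) = -11520*(-77) = 887040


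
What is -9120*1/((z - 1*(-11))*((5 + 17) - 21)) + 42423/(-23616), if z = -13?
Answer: 35882179/7872 ≈ 4558.2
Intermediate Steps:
-9120*1/((z - 1*(-11))*((5 + 17) - 21)) + 42423/(-23616) = -9120*1/((-13 - 1*(-11))*((5 + 17) - 21)) + 42423/(-23616) = -9120*1/((-13 + 11)*(22 - 21)) + 42423*(-1/23616) = -9120/(1*(-2)) - 14141/7872 = -9120/(-2) - 14141/7872 = -9120*(-1/2) - 14141/7872 = 4560 - 14141/7872 = 35882179/7872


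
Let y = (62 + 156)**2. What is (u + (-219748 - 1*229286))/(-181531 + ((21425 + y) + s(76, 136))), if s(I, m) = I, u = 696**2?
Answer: -5897/18751 ≈ -0.31449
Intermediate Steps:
u = 484416
y = 47524 (y = 218**2 = 47524)
(u + (-219748 - 1*229286))/(-181531 + ((21425 + y) + s(76, 136))) = (484416 + (-219748 - 1*229286))/(-181531 + ((21425 + 47524) + 76)) = (484416 + (-219748 - 229286))/(-181531 + (68949 + 76)) = (484416 - 449034)/(-181531 + 69025) = 35382/(-112506) = 35382*(-1/112506) = -5897/18751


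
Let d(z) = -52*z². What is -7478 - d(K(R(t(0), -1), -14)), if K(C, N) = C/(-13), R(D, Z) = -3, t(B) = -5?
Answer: -97178/13 ≈ -7475.2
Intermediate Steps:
K(C, N) = -C/13 (K(C, N) = C*(-1/13) = -C/13)
-7478 - d(K(R(t(0), -1), -14)) = -7478 - (-52)*(-1/13*(-3))² = -7478 - (-52)*(3/13)² = -7478 - (-52)*9/169 = -7478 - 1*(-36/13) = -7478 + 36/13 = -97178/13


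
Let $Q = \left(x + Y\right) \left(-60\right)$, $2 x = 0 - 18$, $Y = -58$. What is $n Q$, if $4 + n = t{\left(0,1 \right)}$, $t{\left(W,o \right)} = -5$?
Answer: $-36180$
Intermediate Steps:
$x = -9$ ($x = \frac{0 - 18}{2} = \frac{1}{2} \left(-18\right) = -9$)
$Q = 4020$ ($Q = \left(-9 - 58\right) \left(-60\right) = \left(-67\right) \left(-60\right) = 4020$)
$n = -9$ ($n = -4 - 5 = -9$)
$n Q = \left(-9\right) 4020 = -36180$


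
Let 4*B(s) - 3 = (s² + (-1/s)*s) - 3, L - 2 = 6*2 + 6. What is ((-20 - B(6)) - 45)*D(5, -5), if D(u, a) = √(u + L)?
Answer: -1475/4 ≈ -368.75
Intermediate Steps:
L = 20 (L = 2 + (6*2 + 6) = 2 + (12 + 6) = 2 + 18 = 20)
B(s) = -¼ + s²/4 (B(s) = ¾ + ((s² + (-1/s)*s) - 3)/4 = ¾ + ((s² - 1) - 3)/4 = ¾ + ((-1 + s²) - 3)/4 = ¾ + (-4 + s²)/4 = ¾ + (-1 + s²/4) = -¼ + s²/4)
D(u, a) = √(20 + u) (D(u, a) = √(u + 20) = √(20 + u))
((-20 - B(6)) - 45)*D(5, -5) = ((-20 - (-¼ + (¼)*6²)) - 45)*√(20 + 5) = ((-20 - (-¼ + (¼)*36)) - 45)*√25 = ((-20 - (-¼ + 9)) - 45)*5 = ((-20 - 1*35/4) - 45)*5 = ((-20 - 35/4) - 45)*5 = (-115/4 - 45)*5 = -295/4*5 = -1475/4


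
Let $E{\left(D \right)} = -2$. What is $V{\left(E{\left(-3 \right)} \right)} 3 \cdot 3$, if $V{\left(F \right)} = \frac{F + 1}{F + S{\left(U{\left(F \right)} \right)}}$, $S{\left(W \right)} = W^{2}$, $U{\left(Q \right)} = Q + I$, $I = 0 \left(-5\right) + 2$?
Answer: $\frac{9}{2} \approx 4.5$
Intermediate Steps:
$I = 2$ ($I = 0 + 2 = 2$)
$U{\left(Q \right)} = 2 + Q$ ($U{\left(Q \right)} = Q + 2 = 2 + Q$)
$V{\left(F \right)} = \frac{1 + F}{F + \left(2 + F\right)^{2}}$ ($V{\left(F \right)} = \frac{F + 1}{F + \left(2 + F\right)^{2}} = \frac{1 + F}{F + \left(2 + F\right)^{2}}$)
$V{\left(E{\left(-3 \right)} \right)} 3 \cdot 3 = \frac{1}{4 - 2} \cdot 3 \cdot 3 = \frac{1}{2} \cdot 3 \cdot 3 = \frac{3}{2} \cdot 3 = \frac{9}{2}$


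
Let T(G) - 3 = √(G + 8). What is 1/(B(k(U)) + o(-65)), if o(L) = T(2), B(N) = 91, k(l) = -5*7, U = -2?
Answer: 47/4413 - √10/8826 ≈ 0.010292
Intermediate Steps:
T(G) = 3 + √(8 + G) (T(G) = 3 + √(G + 8) = 3 + √(8 + G))
k(l) = -35
o(L) = 3 + √10 (o(L) = 3 + √(8 + 2) = 3 + √10)
1/(B(k(U)) + o(-65)) = 1/(91 + (3 + √10)) = 1/(94 + √10)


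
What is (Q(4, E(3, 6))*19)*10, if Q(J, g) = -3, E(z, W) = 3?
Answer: -570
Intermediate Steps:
(Q(4, E(3, 6))*19)*10 = -3*19*10 = -57*10 = -570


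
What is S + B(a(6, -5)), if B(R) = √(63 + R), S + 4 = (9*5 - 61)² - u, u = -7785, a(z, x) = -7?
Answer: 8037 + 2*√14 ≈ 8044.5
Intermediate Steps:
S = 8037 (S = -4 + ((9*5 - 61)² - 1*(-7785)) = -4 + ((45 - 61)² + 7785) = -4 + ((-16)² + 7785) = -4 + (256 + 7785) = -4 + 8041 = 8037)
S + B(a(6, -5)) = 8037 + √(63 - 7) = 8037 + √56 = 8037 + 2*√14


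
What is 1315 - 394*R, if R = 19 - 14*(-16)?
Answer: -94427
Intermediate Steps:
R = 243 (R = 19 + 224 = 243)
1315 - 394*R = 1315 - 394*243 = 1315 - 95742 = -94427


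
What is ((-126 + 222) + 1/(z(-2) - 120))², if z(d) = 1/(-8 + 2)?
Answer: 4790024100/519841 ≈ 9214.4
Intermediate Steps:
z(d) = -⅙ (z(d) = 1/(-6) = -⅙)
((-126 + 222) + 1/(z(-2) - 120))² = ((-126 + 222) + 1/(-⅙ - 120))² = (96 + 1/(-721/6))² = (96 - 6/721)² = (69210/721)² = 4790024100/519841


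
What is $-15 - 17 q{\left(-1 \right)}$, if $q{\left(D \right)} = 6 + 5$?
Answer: $-202$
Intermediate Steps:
$q{\left(D \right)} = 11$
$-15 - 17 q{\left(-1 \right)} = -15 - 187 = -202$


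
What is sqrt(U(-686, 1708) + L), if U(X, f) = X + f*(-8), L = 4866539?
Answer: sqrt(4852189) ≈ 2202.8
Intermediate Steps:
U(X, f) = X - 8*f
sqrt(U(-686, 1708) + L) = sqrt((-686 - 8*1708) + 4866539) = sqrt((-686 - 13664) + 4866539) = sqrt(-14350 + 4866539) = sqrt(4852189)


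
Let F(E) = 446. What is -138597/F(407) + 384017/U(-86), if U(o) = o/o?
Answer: 171132985/446 ≈ 3.8371e+5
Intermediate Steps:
U(o) = 1
-138597/F(407) + 384017/U(-86) = -138597/446 + 384017/1 = -138597*1/446 + 384017*1 = -138597/446 + 384017 = 171132985/446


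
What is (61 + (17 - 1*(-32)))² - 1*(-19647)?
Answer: 31747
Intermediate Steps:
(61 + (17 - 1*(-32)))² - 1*(-19647) = (61 + (17 + 32))² + 19647 = (61 + 49)² + 19647 = 110² + 19647 = 12100 + 19647 = 31747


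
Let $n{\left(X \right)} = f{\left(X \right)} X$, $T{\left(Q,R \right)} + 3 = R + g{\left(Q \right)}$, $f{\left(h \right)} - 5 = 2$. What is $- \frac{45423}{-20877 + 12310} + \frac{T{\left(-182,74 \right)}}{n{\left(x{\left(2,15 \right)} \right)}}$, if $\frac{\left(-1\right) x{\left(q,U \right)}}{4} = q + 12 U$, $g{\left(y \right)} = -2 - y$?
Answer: $\frac{17640407}{3358264} \approx 5.2528$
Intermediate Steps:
$f{\left(h \right)} = 7$ ($f{\left(h \right)} = 5 + 2 = 7$)
$x{\left(q,U \right)} = - 48 U - 4 q$ ($x{\left(q,U \right)} = - 4 \left(q + 12 U\right) = - 48 U - 4 q$)
$T{\left(Q,R \right)} = -5 + R - Q$ ($T{\left(Q,R \right)} = -3 - \left(2 + Q - R\right) = -5 + R - Q$)
$n{\left(X \right)} = 7 X$
$- \frac{45423}{-20877 + 12310} + \frac{T{\left(-182,74 \right)}}{n{\left(x{\left(2,15 \right)} \right)}} = - \frac{45423}{-20877 + 12310} + \frac{-5 + 74 - -182}{7 \left(\left(-48\right) 15 - 8\right)} = - \frac{45423}{-8567} + \frac{-5 + 74 + 182}{7 \left(-720 - 8\right)} = \left(-45423\right) \left(- \frac{1}{8567}\right) + \frac{251}{7 \left(-728\right)} = \frac{45423}{8567} + \frac{251}{-5096} = \frac{45423}{8567} + 251 \left(- \frac{1}{5096}\right) = \frac{45423}{8567} - \frac{251}{5096} = \frac{17640407}{3358264}$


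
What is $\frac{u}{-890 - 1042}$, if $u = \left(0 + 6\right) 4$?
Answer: $- \frac{2}{161} \approx -0.012422$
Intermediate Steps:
$u = 24$ ($u = 6 \cdot 4 = 24$)
$\frac{u}{-890 - 1042} = \frac{1}{-890 - 1042} \cdot 24 = \frac{1}{-1932} \cdot 24 = \left(- \frac{1}{1932}\right) 24 = - \frac{2}{161}$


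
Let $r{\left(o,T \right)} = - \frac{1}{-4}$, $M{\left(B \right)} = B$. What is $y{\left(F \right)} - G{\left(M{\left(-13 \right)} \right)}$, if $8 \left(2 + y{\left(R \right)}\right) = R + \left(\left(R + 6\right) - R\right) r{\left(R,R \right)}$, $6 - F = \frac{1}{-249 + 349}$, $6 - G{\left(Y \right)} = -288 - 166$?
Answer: $- \frac{368851}{800} \approx -461.06$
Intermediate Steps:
$r{\left(o,T \right)} = \frac{1}{4}$ ($r{\left(o,T \right)} = \left(-1\right) \left(- \frac{1}{4}\right) = \frac{1}{4}$)
$G{\left(Y \right)} = 460$ ($G{\left(Y \right)} = 6 - \left(-288 - 166\right) = 6 - -454 = 6 + 454 = 460$)
$F = \frac{599}{100}$ ($F = 6 - \frac{1}{-249 + 349} = 6 - \frac{1}{100} = \frac{599}{100} \approx 5.99$)
$y{\left(R \right)} = - \frac{29}{16} + \frac{R}{8}$ ($y{\left(R \right)} = -2 + \frac{R + \left(\left(R + 6\right) - R\right) \frac{1}{4}}{8} = -2 + \frac{R + \left(\left(6 + R\right) - R\right) \frac{1}{4}}{8} = -2 + \frac{R + 6 \cdot \frac{1}{4}}{8} = -2 + \frac{R + \frac{3}{2}}{8} = -2 + \frac{\frac{3}{2} + R}{8} = -2 + \left(\frac{3}{16} + \frac{R}{8}\right) = - \frac{29}{16} + \frac{R}{8}$)
$y{\left(F \right)} - G{\left(M{\left(-13 \right)} \right)} = \left(- \frac{29}{16} + \frac{1}{8} \cdot \frac{599}{100}\right) - 460 = \left(- \frac{29}{16} + \frac{599}{800}\right) - 460 = - \frac{851}{800} - 460 = - \frac{368851}{800}$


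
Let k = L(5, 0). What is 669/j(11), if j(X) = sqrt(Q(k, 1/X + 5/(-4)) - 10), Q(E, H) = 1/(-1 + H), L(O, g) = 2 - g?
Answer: -669*I*sqrt(94430)/994 ≈ -206.82*I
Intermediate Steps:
k = 2 (k = 2 - 1*0 = 2 + 0 = 2)
j(X) = sqrt(-10 + 1/(-9/4 + 1/X)) (j(X) = sqrt(1/(-1 + (1/X + 5/(-4))) - 10) = sqrt(1/(-1 + (1/X + 5*(-1/4))) - 10) = sqrt(1/(-1 + (1/X - 5/4)) - 10) = sqrt(1/(-1 + (-5/4 + 1/X)) - 10) = sqrt(1/(-9/4 + 1/X) - 10) = sqrt(-10 + 1/(-9/4 + 1/X)))
669/j(11) = 669/((sqrt(2)*sqrt((-20 + 47*11)/(4 - 9*11)))) = 669/((sqrt(2)*sqrt((-20 + 517)/(4 - 99)))) = 669/((sqrt(2)*sqrt(497/(-95)))) = 669/((sqrt(2)*sqrt(-1/95*497))) = 669/((sqrt(2)*sqrt(-497/95))) = 669/((sqrt(2)*(I*sqrt(47215)/95))) = 669/((I*sqrt(94430)/95)) = 669*(-I*sqrt(94430)/994) = -669*I*sqrt(94430)/994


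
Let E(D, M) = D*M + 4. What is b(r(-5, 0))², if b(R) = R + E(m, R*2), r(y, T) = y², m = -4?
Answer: 29241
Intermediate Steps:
E(D, M) = 4 + D*M
b(R) = 4 - 7*R (b(R) = R + (4 - 4*R*2) = R + (4 - 8*R) = 4 - 7*R)
b(r(-5, 0))² = (4 - 7*(-5)²)² = (4 - 7*25)² = (4 - 175)² = (-171)² = 29241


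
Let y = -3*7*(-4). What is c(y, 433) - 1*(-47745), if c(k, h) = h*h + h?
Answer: 235667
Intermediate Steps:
y = 84 (y = -21*(-4) = 84)
c(k, h) = h + h² (c(k, h) = h² + h = h + h²)
c(y, 433) - 1*(-47745) = 433*(1 + 433) - 1*(-47745) = 433*434 + 47745 = 187922 + 47745 = 235667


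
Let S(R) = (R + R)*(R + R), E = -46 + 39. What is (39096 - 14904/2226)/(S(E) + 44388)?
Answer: 3625533/4135166 ≈ 0.87676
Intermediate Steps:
E = -7
S(R) = 4*R² (S(R) = (2*R)*(2*R) = 4*R²)
(39096 - 14904/2226)/(S(E) + 44388) = (39096 - 14904/2226)/(4*(-7)² + 44388) = (39096 - 14904*1/2226)/(4*49 + 44388) = (39096 - 2484/371)/(196 + 44388) = (14502132/371)/44584 = (14502132/371)*(1/44584) = 3625533/4135166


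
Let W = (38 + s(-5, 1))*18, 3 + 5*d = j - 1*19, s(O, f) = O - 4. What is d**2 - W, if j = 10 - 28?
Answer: -458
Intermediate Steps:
j = -18
s(O, f) = -4 + O
d = -8 (d = -3/5 + (-18 - 1*19)/5 = -3/5 + (-18 - 19)/5 = -3/5 + (1/5)*(-37) = -3/5 - 37/5 = -8)
W = 522 (W = (38 + (-4 - 5))*18 = (38 - 9)*18 = 29*18 = 522)
d**2 - W = (-8)**2 - 1*522 = 64 - 522 = -458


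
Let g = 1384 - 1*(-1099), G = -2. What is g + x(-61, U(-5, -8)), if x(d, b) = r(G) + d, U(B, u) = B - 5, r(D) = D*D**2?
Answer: 2414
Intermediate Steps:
r(D) = D**3
g = 2483 (g = 1384 + 1099 = 2483)
U(B, u) = -5 + B
x(d, b) = -8 + d (x(d, b) = (-2)**3 + d = -8 + d)
g + x(-61, U(-5, -8)) = 2483 + (-8 - 61) = 2483 - 69 = 2414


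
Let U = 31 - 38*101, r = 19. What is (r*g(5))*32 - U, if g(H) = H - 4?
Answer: 4415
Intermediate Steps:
g(H) = -4 + H
U = -3807 (U = 31 - 3838 = -3807)
(r*g(5))*32 - U = (19*(-4 + 5))*32 - 1*(-3807) = (19*1)*32 + 3807 = 19*32 + 3807 = 608 + 3807 = 4415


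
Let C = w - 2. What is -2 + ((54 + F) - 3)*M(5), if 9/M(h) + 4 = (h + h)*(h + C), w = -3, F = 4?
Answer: -503/4 ≈ -125.75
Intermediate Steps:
C = -5 (C = -3 - 2 = -5)
M(h) = 9/(-4 + 2*h*(-5 + h)) (M(h) = 9/(-4 + (h + h)*(h - 5)) = 9/(-4 + (2*h)*(-5 + h)) = 9/(-4 + 2*h*(-5 + h)))
-2 + ((54 + F) - 3)*M(5) = -2 + ((54 + 4) - 3)*(9/(2*(-2 + 5**2 - 5*5))) = -2 + (58 - 3)*(9/(2*(-2 + 25 - 25))) = -2 + 55*((9/2)/(-2)) = -2 + 55*((9/2)*(-1/2)) = -2 + 55*(-9/4) = -2 - 495/4 = -503/4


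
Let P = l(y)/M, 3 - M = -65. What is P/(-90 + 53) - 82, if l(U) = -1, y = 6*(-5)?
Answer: -206311/2516 ≈ -82.000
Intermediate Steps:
M = 68 (M = 3 - 1*(-65) = 3 + 65 = 68)
y = -30
P = -1/68 ≈ -0.014706
P/(-90 + 53) - 82 = -1/(68*(-90 + 53)) - 82 = -1/68/(-37) - 82 = -1/68*(-1/37) - 82 = 1/2516 - 82 = -206311/2516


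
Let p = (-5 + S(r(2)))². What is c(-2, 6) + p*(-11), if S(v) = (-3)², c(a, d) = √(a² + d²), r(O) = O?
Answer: -176 + 2*√10 ≈ -169.68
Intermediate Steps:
S(v) = 9
p = 16 (p = (-5 + 9)² = 4² = 16)
c(-2, 6) + p*(-11) = √((-2)² + 6²) + 16*(-11) = √(4 + 36) - 176 = √40 - 176 = 2*√10 - 176 = -176 + 2*√10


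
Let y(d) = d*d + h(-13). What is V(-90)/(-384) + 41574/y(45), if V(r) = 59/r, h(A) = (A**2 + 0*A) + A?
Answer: 478975373/25125120 ≈ 19.064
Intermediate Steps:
h(A) = A + A**2 (h(A) = (A**2 + 0) + A = A**2 + A = A + A**2)
y(d) = 156 + d**2 (y(d) = d*d - 13*(1 - 13) = d**2 - 13*(-12) = d**2 + 156 = 156 + d**2)
V(-90)/(-384) + 41574/y(45) = (59/(-90))/(-384) + 41574/(156 + 45**2) = (59*(-1/90))*(-1/384) + 41574/(156 + 2025) = -59/90*(-1/384) + 41574/2181 = 59/34560 + 41574*(1/2181) = 59/34560 + 13858/727 = 478975373/25125120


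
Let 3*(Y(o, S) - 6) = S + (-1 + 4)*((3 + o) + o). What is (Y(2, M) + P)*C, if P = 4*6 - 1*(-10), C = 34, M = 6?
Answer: 1666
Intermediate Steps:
Y(o, S) = 9 + 2*o + S/3 (Y(o, S) = 6 + (S + (-1 + 4)*((3 + o) + o))/3 = 6 + (S + 3*(3 + 2*o))/3 = 6 + (S + (9 + 6*o))/3 = 6 + (9 + S + 6*o)/3 = 6 + (3 + 2*o + S/3) = 9 + 2*o + S/3)
P = 34 (P = 24 + 10 = 34)
(Y(2, M) + P)*C = ((9 + 2*2 + (⅓)*6) + 34)*34 = ((9 + 4 + 2) + 34)*34 = (15 + 34)*34 = 49*34 = 1666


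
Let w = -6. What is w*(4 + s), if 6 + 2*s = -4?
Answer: 6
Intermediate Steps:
s = -5 (s = -3 + (1/2)*(-4) = -3 - 2 = -5)
w*(4 + s) = -6*(4 - 5) = -6*(-1) = 6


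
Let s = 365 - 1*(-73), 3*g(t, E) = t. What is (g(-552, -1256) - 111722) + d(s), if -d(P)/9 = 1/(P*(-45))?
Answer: -245074139/2190 ≈ -1.1191e+5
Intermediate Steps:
g(t, E) = t/3
s = 438 (s = 365 + 73 = 438)
d(P) = 1/(5*P) (d(P) = -9*(-1/(45*P)) = -(-1)/(5*P) = 1/(5*P))
(g(-552, -1256) - 111722) + d(s) = ((1/3)*(-552) - 111722) + (1/5)/438 = (-184 - 111722) + (1/5)*(1/438) = -111906 + 1/2190 = -245074139/2190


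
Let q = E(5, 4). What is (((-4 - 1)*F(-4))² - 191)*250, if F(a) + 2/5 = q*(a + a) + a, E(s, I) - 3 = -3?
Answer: 73250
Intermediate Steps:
E(s, I) = 0 (E(s, I) = 3 - 3 = 0)
q = 0
F(a) = -⅖ + a (F(a) = -⅖ + (0*(a + a) + a) = -⅖ + (0*(2*a) + a) = -⅖ + (0 + a) = -⅖ + a)
(((-4 - 1)*F(-4))² - 191)*250 = (((-4 - 1)*(-⅖ - 4))² - 191)*250 = ((-5*(-22/5))² - 191)*250 = (22² - 191)*250 = (484 - 191)*250 = 293*250 = 73250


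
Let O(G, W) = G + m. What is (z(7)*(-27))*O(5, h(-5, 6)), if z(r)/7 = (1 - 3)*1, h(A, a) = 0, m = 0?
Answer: 1890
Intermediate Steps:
O(G, W) = G (O(G, W) = G + 0 = G)
z(r) = -14 (z(r) = 7*((1 - 3)*1) = 7*(-2*1) = 7*(-2) = -14)
(z(7)*(-27))*O(5, h(-5, 6)) = -14*(-27)*5 = 378*5 = 1890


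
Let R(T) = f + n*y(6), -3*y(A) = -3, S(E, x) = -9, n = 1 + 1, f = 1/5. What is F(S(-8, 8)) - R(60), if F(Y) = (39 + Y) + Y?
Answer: 94/5 ≈ 18.800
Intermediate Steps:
f = 1/5 (f = 1*(1/5) = 1/5 ≈ 0.20000)
n = 2
y(A) = 1 (y(A) = -1/3*(-3) = 1)
F(Y) = 39 + 2*Y
R(T) = 11/5 (R(T) = 1/5 + 2*1 = 1/5 + 2 = 11/5)
F(S(-8, 8)) - R(60) = (39 + 2*(-9)) - 1*11/5 = (39 - 18) - 11/5 = 21 - 11/5 = 94/5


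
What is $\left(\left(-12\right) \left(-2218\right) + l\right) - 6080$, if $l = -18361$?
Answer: $2175$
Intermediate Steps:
$\left(\left(-12\right) \left(-2218\right) + l\right) - 6080 = \left(\left(-12\right) \left(-2218\right) - 18361\right) - 6080 = \left(26616 - 18361\right) - 6080 = 8255 - 6080 = 2175$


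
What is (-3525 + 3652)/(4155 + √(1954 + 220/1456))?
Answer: 192077340/6283393789 - 254*√64729301/6283393789 ≈ 0.030244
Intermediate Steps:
(-3525 + 3652)/(4155 + √(1954 + 220/1456)) = 127/(4155 + √(1954 + 220*(1/1456))) = 127/(4155 + √(1954 + 55/364)) = 127/(4155 + √(711311/364)) = 127/(4155 + √64729301/182)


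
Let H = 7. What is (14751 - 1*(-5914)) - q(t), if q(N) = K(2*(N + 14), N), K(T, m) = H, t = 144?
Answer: 20658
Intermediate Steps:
K(T, m) = 7
q(N) = 7
(14751 - 1*(-5914)) - q(t) = (14751 - 1*(-5914)) - 1*7 = (14751 + 5914) - 7 = 20665 - 7 = 20658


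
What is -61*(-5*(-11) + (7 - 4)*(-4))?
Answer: -2623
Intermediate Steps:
-61*(-5*(-11) + (7 - 4)*(-4)) = -61*(55 + 3*(-4)) = -61*(55 - 12) = -61*43 = -2623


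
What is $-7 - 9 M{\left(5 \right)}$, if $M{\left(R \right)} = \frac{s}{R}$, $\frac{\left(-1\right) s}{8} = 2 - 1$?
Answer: $\frac{37}{5} \approx 7.4$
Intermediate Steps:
$s = -8$ ($s = - 8 \left(2 - 1\right) = \left(-8\right) 1 = -8$)
$M{\left(R \right)} = - \frac{8}{R}$
$-7 - 9 M{\left(5 \right)} = -7 - 9 \left(- \frac{8}{5}\right) = -7 - 9 \left(\left(-8\right) \frac{1}{5}\right) = -7 - - \frac{72}{5} = -7 + \frac{72}{5} = \frac{37}{5}$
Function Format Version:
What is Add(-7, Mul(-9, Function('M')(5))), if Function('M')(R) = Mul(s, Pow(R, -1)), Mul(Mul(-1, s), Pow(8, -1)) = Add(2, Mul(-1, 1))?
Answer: Rational(37, 5) ≈ 7.4000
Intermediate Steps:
s = -8 (s = Mul(-8, Add(2, Mul(-1, 1))) = Mul(-8, Add(2, -1)) = Mul(-8, 1) = -8)
Function('M')(R) = Mul(-8, Pow(R, -1))
Add(-7, Mul(-9, Function('M')(5))) = Add(-7, Mul(-9, Mul(-8, Pow(5, -1)))) = Add(-7, Mul(-9, Mul(-8, Rational(1, 5)))) = Add(-7, Mul(-9, Rational(-8, 5))) = Add(-7, Rational(72, 5)) = Rational(37, 5)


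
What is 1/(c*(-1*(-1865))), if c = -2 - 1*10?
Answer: -1/22380 ≈ -4.4683e-5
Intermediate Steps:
c = -12 (c = -2 - 10 = -12)
1/(c*(-1*(-1865))) = 1/(-(-12)*(-1865)) = 1/(-12*1865) = 1/(-22380) = -1/22380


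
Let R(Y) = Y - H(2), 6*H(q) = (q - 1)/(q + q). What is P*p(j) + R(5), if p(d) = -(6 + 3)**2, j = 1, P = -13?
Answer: 25391/24 ≈ 1058.0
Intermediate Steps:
H(q) = (-1 + q)/(12*q) (H(q) = ((q - 1)/(q + q))/6 = ((-1 + q)/((2*q)))/6 = ((-1 + q)*(1/(2*q)))/6 = ((-1 + q)/(2*q))/6 = (-1 + q)/(12*q))
R(Y) = -1/24 + Y (R(Y) = Y - (-1 + 2)/(12*2) = Y - 1/(12*2) = Y - 1*1/24 = Y - 1/24 = -1/24 + Y)
p(d) = -81 (p(d) = -1*9**2 = -1*81 = -81)
P*p(j) + R(5) = -13*(-81) + (-1/24 + 5) = 1053 + 119/24 = 25391/24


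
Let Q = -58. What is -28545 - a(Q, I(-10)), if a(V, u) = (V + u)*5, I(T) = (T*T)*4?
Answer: -30255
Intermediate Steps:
I(T) = 4*T² (I(T) = T²*4 = 4*T²)
a(V, u) = 5*V + 5*u
-28545 - a(Q, I(-10)) = -28545 - (5*(-58) + 5*(4*(-10)²)) = -28545 - (-290 + 5*(4*100)) = -28545 - (-290 + 5*400) = -28545 - (-290 + 2000) = -28545 - 1*1710 = -28545 - 1710 = -30255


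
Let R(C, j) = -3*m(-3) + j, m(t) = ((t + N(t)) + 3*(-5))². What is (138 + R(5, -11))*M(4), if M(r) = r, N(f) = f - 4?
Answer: -6992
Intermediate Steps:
N(f) = -4 + f
m(t) = (-19 + 2*t)² (m(t) = ((t + (-4 + t)) + 3*(-5))² = ((-4 + 2*t) - 15)² = (-19 + 2*t)²)
R(C, j) = -1875 + j (R(C, j) = -3*(-19 + 2*(-3))² + j = -3*(-19 - 6)² + j = -3*(-25)² + j = -3*625 + j = -1875 + j)
(138 + R(5, -11))*M(4) = (138 + (-1875 - 11))*4 = (138 - 1886)*4 = -1748*4 = -6992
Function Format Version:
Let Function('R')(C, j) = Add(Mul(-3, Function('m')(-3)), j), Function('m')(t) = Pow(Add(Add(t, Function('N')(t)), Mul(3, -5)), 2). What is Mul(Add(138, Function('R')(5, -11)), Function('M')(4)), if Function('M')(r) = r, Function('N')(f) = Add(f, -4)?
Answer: -6992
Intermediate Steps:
Function('N')(f) = Add(-4, f)
Function('m')(t) = Pow(Add(-19, Mul(2, t)), 2) (Function('m')(t) = Pow(Add(Add(t, Add(-4, t)), Mul(3, -5)), 2) = Pow(Add(Add(-4, Mul(2, t)), -15), 2) = Pow(Add(-19, Mul(2, t)), 2))
Function('R')(C, j) = Add(-1875, j) (Function('R')(C, j) = Add(Mul(-3, Pow(Add(-19, Mul(2, -3)), 2)), j) = Add(Mul(-3, Pow(Add(-19, -6), 2)), j) = Add(Mul(-3, Pow(-25, 2)), j) = Add(Mul(-3, 625), j) = Add(-1875, j))
Mul(Add(138, Function('R')(5, -11)), Function('M')(4)) = Mul(Add(138, Add(-1875, -11)), 4) = Mul(Add(138, -1886), 4) = Mul(-1748, 4) = -6992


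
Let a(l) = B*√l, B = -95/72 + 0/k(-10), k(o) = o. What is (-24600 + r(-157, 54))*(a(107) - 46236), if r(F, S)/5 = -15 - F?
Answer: 1104578040 + 1134775*√107/36 ≈ 1.1049e+9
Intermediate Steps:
r(F, S) = -75 - 5*F (r(F, S) = 5*(-15 - F) = -75 - 5*F)
B = -95/72 (B = -95/72 + 0/(-10) = -95*1/72 + 0*(-⅒) = -95/72 + 0 = -95/72 ≈ -1.3194)
a(l) = -95*√l/72
(-24600 + r(-157, 54))*(a(107) - 46236) = (-24600 + (-75 - 5*(-157)))*(-95*√107/72 - 46236) = (-24600 + (-75 + 785))*(-46236 - 95*√107/72) = (-24600 + 710)*(-46236 - 95*√107/72) = -23890*(-46236 - 95*√107/72) = 1104578040 + 1134775*√107/36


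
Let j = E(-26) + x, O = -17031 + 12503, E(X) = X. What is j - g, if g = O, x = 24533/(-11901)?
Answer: 53553769/11901 ≈ 4499.9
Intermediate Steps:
x = -24533/11901 (x = 24533*(-1/11901) = -24533/11901 ≈ -2.0614)
O = -4528
g = -4528
j = -333959/11901 (j = -26 - 24533/11901 = -333959/11901 ≈ -28.061)
j - g = -333959/11901 - 1*(-4528) = -333959/11901 + 4528 = 53553769/11901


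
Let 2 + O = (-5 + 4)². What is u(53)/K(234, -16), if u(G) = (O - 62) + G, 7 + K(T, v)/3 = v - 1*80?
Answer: 10/309 ≈ 0.032362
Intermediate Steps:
O = -1 (O = -2 + (-5 + 4)² = -2 + (-1)² = -2 + 1 = -1)
K(T, v) = -261 + 3*v (K(T, v) = -21 + 3*(v - 1*80) = -21 + 3*(v - 80) = -21 + 3*(-80 + v) = -21 + (-240 + 3*v) = -261 + 3*v)
u(G) = -63 + G (u(G) = (-1 - 62) + G = -63 + G)
u(53)/K(234, -16) = (-63 + 53)/(-261 + 3*(-16)) = -10/(-261 - 48) = -10/(-309) = -10*(-1/309) = 10/309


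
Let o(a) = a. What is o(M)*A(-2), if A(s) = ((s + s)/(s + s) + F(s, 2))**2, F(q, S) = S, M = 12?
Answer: 108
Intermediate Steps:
A(s) = 9 (A(s) = ((s + s)/(s + s) + 2)**2 = ((2*s)/((2*s)) + 2)**2 = ((2*s)*(1/(2*s)) + 2)**2 = (1 + 2)**2 = 3**2 = 9)
o(M)*A(-2) = 12*9 = 108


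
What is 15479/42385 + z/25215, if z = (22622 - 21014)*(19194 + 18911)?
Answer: 173162641759/71249185 ≈ 2430.4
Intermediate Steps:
z = 61272840 (z = 1608*38105 = 61272840)
15479/42385 + z/25215 = 15479/42385 + 61272840/25215 = 15479*(1/42385) + 61272840*(1/25215) = 15479/42385 + 4084856/1681 = 173162641759/71249185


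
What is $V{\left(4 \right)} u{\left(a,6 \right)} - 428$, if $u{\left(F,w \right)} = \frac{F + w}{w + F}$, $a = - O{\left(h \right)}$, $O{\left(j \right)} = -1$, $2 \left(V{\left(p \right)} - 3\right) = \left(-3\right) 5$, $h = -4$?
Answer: $- \frac{865}{2} \approx -432.5$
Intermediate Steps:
$V{\left(p \right)} = - \frac{9}{2}$ ($V{\left(p \right)} = 3 + \frac{\left(-3\right) 5}{2} = 3 + \frac{1}{2} \left(-15\right) = 3 - \frac{15}{2} = - \frac{9}{2}$)
$a = 1$ ($a = \left(-1\right) \left(-1\right) = 1$)
$u{\left(F,w \right)} = 1$ ($u{\left(F,w \right)} = \frac{F + w}{F + w} = 1$)
$V{\left(4 \right)} u{\left(a,6 \right)} - 428 = \left(- \frac{9}{2}\right) 1 - 428 = - \frac{9}{2} - 428 = - \frac{865}{2}$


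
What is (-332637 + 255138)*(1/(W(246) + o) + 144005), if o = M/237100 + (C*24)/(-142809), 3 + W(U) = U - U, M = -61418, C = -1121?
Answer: -64463991505361418255/5776230359 ≈ -1.1160e+10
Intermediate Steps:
W(U) = -3 (W(U) = -3 + (U - U) = -3 + 0 = -3)
o = -398684127/5643335650 (o = -61418/237100 - 1121*24/(-142809) = -61418*1/237100 - 26904*(-1/142809) = -30709/118550 + 8968/47603 = -398684127/5643335650 ≈ -0.070647)
(-332637 + 255138)*(1/(W(246) + o) + 144005) = (-332637 + 255138)*(1/(-3 - 398684127/5643335650) + 144005) = -77499*(1/(-17328691077/5643335650) + 144005) = -77499*(-5643335650/17328691077 + 144005) = -77499*2495412515207735/17328691077 = -64463991505361418255/5776230359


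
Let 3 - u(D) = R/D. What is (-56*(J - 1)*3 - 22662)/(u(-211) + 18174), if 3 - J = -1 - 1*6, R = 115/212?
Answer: -1081351368/813093679 ≈ -1.3299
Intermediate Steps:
R = 115/212 (R = 115*(1/212) = 115/212 ≈ 0.54245)
J = 10 (J = 3 - (-1 - 1*6) = 3 - (-1 - 6) = 3 - 1*(-7) = 3 + 7 = 10)
u(D) = 3 - 115/(212*D)
(-56*(J - 1)*3 - 22662)/(u(-211) + 18174) = (-56*(10 - 1)*3 - 22662)/((3 - 115/212/(-211)) + 18174) = (-504*3 - 22662)/((3 - 115/212*(-1/211)) + 18174) = (-56*27 - 22662)/((3 + 115/44732) + 18174) = (-1512 - 22662)/(134311/44732 + 18174) = -24174/813093679/44732 = -24174*44732/813093679 = -1081351368/813093679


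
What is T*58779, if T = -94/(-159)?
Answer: 1841742/53 ≈ 34750.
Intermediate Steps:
T = 94/159 (T = -94*(-1/159) = 94/159 ≈ 0.59120)
T*58779 = (94/159)*58779 = 1841742/53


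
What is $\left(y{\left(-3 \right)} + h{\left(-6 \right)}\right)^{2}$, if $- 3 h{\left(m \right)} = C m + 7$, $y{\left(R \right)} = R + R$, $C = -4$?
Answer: $\frac{2401}{9} \approx 266.78$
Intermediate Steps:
$y{\left(R \right)} = 2 R$
$h{\left(m \right)} = - \frac{7}{3} + \frac{4 m}{3}$ ($h{\left(m \right)} = - \frac{- 4 m + 7}{3} = - \frac{7 - 4 m}{3} = - \frac{7}{3} + \frac{4 m}{3}$)
$\left(y{\left(-3 \right)} + h{\left(-6 \right)}\right)^{2} = \left(2 \left(-3\right) + \left(- \frac{7}{3} + \frac{4}{3} \left(-6\right)\right)\right)^{2} = \left(-6 - \frac{31}{3}\right)^{2} = \left(- \frac{49}{3}\right)^{2} = \frac{2401}{9}$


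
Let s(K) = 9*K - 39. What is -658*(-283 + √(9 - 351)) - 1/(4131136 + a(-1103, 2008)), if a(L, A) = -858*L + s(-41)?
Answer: 945427471827/5077102 - 1974*I*√38 ≈ 1.8621e+5 - 12169.0*I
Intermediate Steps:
s(K) = -39 + 9*K
a(L, A) = -408 - 858*L (a(L, A) = -858*L + (-39 + 9*(-41)) = -858*L + (-39 - 369) = -858*L - 408 = -408 - 858*L)
-658*(-283 + √(9 - 351)) - 1/(4131136 + a(-1103, 2008)) = -658*(-283 + √(9 - 351)) - 1/(4131136 + (-408 - 858*(-1103))) = -658*(-283 + √(-342)) - 1/(4131136 + (-408 + 946374)) = -658*(-283 + 3*I*√38) - 1/(4131136 + 945966) = (186214 - 1974*I*√38) - 1/5077102 = 945427471827/5077102 - 1974*I*√38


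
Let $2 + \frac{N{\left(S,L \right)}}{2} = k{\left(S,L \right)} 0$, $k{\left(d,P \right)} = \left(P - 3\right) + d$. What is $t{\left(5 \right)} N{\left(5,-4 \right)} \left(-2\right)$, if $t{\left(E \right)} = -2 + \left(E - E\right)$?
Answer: $-16$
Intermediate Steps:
$k{\left(d,P \right)} = -3 + P + d$ ($k{\left(d,P \right)} = \left(-3 + P\right) + d = -3 + P + d$)
$N{\left(S,L \right)} = -4$ ($N{\left(S,L \right)} = -4 + 2 \left(-3 + L + S\right) 0 = -4 + 2 \cdot 0 = -4 + 0 = -4$)
$t{\left(E \right)} = -2$ ($t{\left(E \right)} = -2 + 0 = -2$)
$t{\left(5 \right)} N{\left(5,-4 \right)} \left(-2\right) = \left(-2\right) \left(-4\right) \left(-2\right) = 8 \left(-2\right) = -16$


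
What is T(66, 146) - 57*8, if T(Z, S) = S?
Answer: -310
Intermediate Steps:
T(66, 146) - 57*8 = 146 - 57*8 = 146 - 456 = -310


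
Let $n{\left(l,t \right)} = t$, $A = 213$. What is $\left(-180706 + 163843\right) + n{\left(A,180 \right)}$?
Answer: $-16683$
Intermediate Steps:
$\left(-180706 + 163843\right) + n{\left(A,180 \right)} = \left(-180706 + 163843\right) + 180 = -16863 + 180 = -16683$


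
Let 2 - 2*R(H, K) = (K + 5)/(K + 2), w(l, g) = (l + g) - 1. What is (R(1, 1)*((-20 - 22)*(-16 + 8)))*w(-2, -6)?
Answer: 0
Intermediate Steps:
w(l, g) = -1 + g + l (w(l, g) = (g + l) - 1 = -1 + g + l)
R(H, K) = 1 - (5 + K)/(2*(2 + K)) (R(H, K) = 1 - (K + 5)/(2*(K + 2)) = 1 - (5 + K)/(2*(2 + K)))
(R(1, 1)*((-20 - 22)*(-16 + 8)))*w(-2, -6) = (((-1 + 1)/(2*(2 + 1)))*((-20 - 22)*(-16 + 8)))*(-1 - 6 - 2) = (((½)*0/3)*(-42*(-8)))*(-9) = (((½)*(⅓)*0)*336)*(-9) = (0*336)*(-9) = 0*(-9) = 0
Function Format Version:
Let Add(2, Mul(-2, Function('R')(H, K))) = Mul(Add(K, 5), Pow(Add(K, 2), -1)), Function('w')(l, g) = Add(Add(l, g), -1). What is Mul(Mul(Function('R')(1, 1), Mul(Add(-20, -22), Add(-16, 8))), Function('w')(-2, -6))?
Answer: 0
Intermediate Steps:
Function('w')(l, g) = Add(-1, g, l) (Function('w')(l, g) = Add(Add(g, l), -1) = Add(-1, g, l))
Function('R')(H, K) = Add(1, Mul(Rational(-1, 2), Pow(Add(2, K), -1), Add(5, K))) (Function('R')(H, K) = Add(1, Mul(Rational(-1, 2), Mul(Add(K, 5), Pow(Add(K, 2), -1)))) = Add(1, Mul(Rational(-1, 2), Mul(Add(5, K), Pow(Add(2, K), -1)))) = Add(1, Mul(Rational(-1, 2), Mul(Pow(Add(2, K), -1), Add(5, K)))) = Add(1, Mul(Rational(-1, 2), Pow(Add(2, K), -1), Add(5, K))))
Mul(Mul(Function('R')(1, 1), Mul(Add(-20, -22), Add(-16, 8))), Function('w')(-2, -6)) = Mul(Mul(Mul(Rational(1, 2), Pow(Add(2, 1), -1), Add(-1, 1)), Mul(Add(-20, -22), Add(-16, 8))), Add(-1, -6, -2)) = Mul(Mul(Mul(Rational(1, 2), Pow(3, -1), 0), Mul(-42, -8)), -9) = Mul(Mul(Mul(Rational(1, 2), Rational(1, 3), 0), 336), -9) = Mul(Mul(0, 336), -9) = Mul(0, -9) = 0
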